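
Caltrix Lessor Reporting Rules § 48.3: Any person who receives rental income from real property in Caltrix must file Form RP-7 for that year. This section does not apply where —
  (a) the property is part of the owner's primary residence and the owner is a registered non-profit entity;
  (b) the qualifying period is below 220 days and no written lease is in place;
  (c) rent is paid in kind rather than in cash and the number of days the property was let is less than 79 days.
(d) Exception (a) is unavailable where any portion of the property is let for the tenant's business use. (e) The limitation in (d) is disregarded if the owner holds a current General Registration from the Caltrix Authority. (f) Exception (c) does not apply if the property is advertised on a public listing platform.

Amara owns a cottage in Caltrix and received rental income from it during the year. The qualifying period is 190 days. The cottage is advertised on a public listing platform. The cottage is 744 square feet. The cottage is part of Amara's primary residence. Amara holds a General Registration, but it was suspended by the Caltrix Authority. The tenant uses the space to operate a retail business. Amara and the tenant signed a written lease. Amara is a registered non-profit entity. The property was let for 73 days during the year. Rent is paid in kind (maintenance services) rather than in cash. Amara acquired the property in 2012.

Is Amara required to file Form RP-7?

Yes — Amara must file Form RP-7.

Exception (a)'s conditions are all satisfied: the cottage is part of the primary residence; Amara is a registered non-profit. Turning to paragraphs (d)–(e): (d) is engaged — the space is let for business use. (e) is not engaged (there is no General Registration in force), so (d) stands. (a) is therefore removed.
Exception (b) fails — a written lease is in place.
All of (c)'s requirements are met (rent is paid in kind; the number of days the property was let is 73 days, less than the 79 days limit). Turning to paragraph (f): (f) operates against (c): the property is publicly advertised. So (c) is unavailable.
No exception applies. The general rule governs.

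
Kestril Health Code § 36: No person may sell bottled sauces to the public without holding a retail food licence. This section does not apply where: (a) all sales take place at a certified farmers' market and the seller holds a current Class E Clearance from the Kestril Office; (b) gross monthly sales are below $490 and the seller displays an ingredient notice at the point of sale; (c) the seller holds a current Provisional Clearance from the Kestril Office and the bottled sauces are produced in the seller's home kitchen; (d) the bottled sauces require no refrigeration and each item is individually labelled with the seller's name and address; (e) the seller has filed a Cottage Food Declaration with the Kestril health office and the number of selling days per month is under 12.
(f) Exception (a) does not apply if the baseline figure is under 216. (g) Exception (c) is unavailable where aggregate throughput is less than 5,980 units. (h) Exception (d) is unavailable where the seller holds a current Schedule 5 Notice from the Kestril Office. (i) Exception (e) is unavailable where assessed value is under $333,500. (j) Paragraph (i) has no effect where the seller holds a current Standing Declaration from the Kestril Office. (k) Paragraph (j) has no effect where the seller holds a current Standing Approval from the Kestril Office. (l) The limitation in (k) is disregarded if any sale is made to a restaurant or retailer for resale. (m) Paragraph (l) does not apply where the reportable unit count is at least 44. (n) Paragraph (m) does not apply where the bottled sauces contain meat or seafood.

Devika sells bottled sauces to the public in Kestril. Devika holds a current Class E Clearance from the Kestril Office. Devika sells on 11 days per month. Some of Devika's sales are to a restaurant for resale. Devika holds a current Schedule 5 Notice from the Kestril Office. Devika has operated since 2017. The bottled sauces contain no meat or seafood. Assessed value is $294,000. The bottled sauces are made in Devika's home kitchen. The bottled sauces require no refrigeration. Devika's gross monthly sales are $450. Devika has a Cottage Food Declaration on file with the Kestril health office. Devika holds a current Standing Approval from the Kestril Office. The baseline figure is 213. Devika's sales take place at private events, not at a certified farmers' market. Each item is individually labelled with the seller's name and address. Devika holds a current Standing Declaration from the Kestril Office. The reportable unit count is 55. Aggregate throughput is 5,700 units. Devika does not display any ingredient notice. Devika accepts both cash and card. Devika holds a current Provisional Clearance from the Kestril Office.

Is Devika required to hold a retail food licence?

Exception (a) does not apply: sales are at private events, not a certified farmers' market.
Exception (b) fails — no ingredient notice is displayed.
Exception (c): a current Provisional Clearance is held; the bottled sauces are home-kitchen produced — every condition holds. However, paragraph (g) must be considered: (g) operates against (c): aggregate throughput is 5,700 units, less than the 5,980 units limit. (c) is therefore removed.
All of (d)'s requirements are met (the bottled sauces are shelf-stable; items are individually labelled). But: (h) operates against (d): a current Schedule 5 Notice is held. Exception (d) does not apply.
All of (e)'s requirements are met (a Cottage Food Declaration is on file; the number of selling days per month is 11, under the 12 limit). But: (i) operates against (e): assessed value is $294,000, under the $333,500 limit. (j) would limit (i) — a current Standing Declaration is held — but (k) sets (j) aside: (k) applies — a current Standing Approval is held. (l) would limit (k) — some sales are to a restaurant for resale — but (m) sets (l) aside: (m) applies — the reportable unit count is 55, meeting the 44 threshold. (n), which would lift (m), does not operate here — the bottled sauces contain no meat or seafood. Exception (e) does not apply.
No exception is made out. Devika falls within the general rule.

Yes — Devika must hold a retail food licence.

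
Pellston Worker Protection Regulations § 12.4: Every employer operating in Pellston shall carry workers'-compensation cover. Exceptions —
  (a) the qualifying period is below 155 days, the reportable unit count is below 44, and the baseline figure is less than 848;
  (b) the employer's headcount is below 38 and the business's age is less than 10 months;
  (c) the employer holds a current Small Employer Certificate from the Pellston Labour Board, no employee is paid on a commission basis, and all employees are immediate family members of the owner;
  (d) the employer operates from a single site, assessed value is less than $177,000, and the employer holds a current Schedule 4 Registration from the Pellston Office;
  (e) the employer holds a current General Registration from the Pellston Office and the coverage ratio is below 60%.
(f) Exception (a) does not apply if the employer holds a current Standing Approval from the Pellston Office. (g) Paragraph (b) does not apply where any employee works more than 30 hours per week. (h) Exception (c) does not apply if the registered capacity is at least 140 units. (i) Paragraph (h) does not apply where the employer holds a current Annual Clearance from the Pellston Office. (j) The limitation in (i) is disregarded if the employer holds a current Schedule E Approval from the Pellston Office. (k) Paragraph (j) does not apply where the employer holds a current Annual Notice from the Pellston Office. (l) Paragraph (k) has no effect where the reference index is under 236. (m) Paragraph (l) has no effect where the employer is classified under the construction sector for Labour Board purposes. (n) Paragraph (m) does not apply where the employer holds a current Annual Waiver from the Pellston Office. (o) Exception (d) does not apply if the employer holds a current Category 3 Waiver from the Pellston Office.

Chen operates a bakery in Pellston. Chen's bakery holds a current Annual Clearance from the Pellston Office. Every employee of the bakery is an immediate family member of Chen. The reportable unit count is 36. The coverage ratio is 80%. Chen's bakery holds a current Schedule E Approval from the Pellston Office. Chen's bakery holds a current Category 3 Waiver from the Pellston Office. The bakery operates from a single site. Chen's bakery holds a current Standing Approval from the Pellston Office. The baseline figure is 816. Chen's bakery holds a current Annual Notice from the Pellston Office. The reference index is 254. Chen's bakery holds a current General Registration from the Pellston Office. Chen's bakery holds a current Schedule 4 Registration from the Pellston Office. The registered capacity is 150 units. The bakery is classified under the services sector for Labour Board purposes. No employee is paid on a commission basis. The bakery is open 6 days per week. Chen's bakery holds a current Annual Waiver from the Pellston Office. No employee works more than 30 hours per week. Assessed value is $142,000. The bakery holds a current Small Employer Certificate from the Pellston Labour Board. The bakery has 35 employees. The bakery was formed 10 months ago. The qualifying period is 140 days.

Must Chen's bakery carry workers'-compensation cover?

No — exception (c) applies; Chen's bakery is not required to carry workers'-compensation cover.

All of (a)'s requirements are met (the qualifying period is 140 days, below the 155 days limit; the reportable unit count is 36, below the 44 limit; the baseline figure is 816, less than the 848 limit). Turning to paragraph (f): (f) operates against (a): a current Standing Approval is held. So (a) is unavailable.
Exception (b) fails — the business's age is 10 months, not less than 10 months.
All of (c)'s requirements are met (a current Small Employer Certificate is held; no employee is paid on commission; every employee is an immediate family member). Considering the limiting provisions: (h) would limit (c) — the registered capacity is 150 units, meeting the 140 units threshold — but (i) sets (h) aside: (i) applies — a current Annual Clearance is held. (j) would limit (i) — a current Schedule E Approval is held — but (k) sets (j) aside: (k) operates — a current Annual Notice is held. (l) is inapplicable (the reference index is 254, not under 236), so (k) stands. Exception (c) stands.
Exception (d)'s conditions are all satisfied: the employer operates from a single site; assessed value is $142,000, less than the $177,000 limit; a current Schedule 4 Registration is held. But: (o) is triggered — a current Category 3 Waiver is held. So (d) is unavailable.
Exception (e) does not apply: the coverage ratio is 80%, not below 60%.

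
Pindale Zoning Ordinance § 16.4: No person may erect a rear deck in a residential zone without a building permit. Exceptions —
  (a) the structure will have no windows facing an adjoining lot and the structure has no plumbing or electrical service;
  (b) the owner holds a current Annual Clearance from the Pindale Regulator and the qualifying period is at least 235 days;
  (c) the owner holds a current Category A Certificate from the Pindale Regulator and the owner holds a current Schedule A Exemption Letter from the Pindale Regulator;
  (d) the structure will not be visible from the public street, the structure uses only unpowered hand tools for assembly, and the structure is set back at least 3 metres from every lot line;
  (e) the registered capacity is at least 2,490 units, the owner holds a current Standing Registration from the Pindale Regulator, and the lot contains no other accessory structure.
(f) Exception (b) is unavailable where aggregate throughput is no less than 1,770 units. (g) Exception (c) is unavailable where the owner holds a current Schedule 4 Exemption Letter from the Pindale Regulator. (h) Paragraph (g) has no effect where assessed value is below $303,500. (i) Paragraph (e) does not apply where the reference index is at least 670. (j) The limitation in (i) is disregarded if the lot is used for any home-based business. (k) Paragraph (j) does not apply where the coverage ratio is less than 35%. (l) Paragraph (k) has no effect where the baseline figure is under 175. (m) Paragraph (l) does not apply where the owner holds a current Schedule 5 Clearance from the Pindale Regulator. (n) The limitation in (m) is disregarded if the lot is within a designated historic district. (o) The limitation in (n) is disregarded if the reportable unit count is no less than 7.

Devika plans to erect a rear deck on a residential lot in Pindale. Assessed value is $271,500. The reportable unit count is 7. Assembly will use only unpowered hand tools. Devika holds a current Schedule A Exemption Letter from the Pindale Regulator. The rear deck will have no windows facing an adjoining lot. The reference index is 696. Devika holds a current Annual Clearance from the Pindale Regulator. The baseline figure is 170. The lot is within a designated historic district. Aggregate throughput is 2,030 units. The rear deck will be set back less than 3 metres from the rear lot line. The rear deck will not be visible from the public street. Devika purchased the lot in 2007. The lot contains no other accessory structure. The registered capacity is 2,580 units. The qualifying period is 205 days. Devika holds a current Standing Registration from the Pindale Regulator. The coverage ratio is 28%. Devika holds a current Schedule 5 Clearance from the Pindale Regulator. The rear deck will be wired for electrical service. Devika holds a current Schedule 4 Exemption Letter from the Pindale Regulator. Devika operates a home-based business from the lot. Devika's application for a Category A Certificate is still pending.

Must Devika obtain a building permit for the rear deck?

Exception (a) requires that the structure has no plumbing or electrical service; but electrical service is planned, so (a) is unavailable.
Exception (b) fails — the qualifying period is 205 days, short of 235 days.
Exception (c) requires that the owner holds a current Category A Certificate from the Pindale Regulator; but the Category A Certificate is not current, so (c) is unavailable.
Exception (d) requires that the structure is set back at least 3 metres from every lot line; but the rear setback is under 3 m, so (d) is unavailable.
Exception (e): the registered capacity is 2,580 units, meeting the 2,490 units threshold; a current Standing Registration is held; the lot has no other accessory structure — every condition holds. Turning to paragraphs (i)–(o): (i) operates against (e): the reference index is 696, meeting the 670 threshold. (j) would limit (i) — a home-based business operates on the lot — but (k) sets (j) aside: (k) operates against (j): the coverage ratio is 28%, less than the 35% limit. (l) would limit (k) — the baseline figure is 170, under the 175 limit — but (m) sets (l) aside: (m) operates against (l): a current Schedule 5 Clearance is held. (n) is triggered (the lot is in a historic district), but is itself disapplied by (o): (o) operates against (n): the reportable unit count is 7, meeting the 7 threshold. So (e) is unavailable.
None of the exceptions is available; § 16.4 applies in full.

Yes — Devika must obtain a building permit.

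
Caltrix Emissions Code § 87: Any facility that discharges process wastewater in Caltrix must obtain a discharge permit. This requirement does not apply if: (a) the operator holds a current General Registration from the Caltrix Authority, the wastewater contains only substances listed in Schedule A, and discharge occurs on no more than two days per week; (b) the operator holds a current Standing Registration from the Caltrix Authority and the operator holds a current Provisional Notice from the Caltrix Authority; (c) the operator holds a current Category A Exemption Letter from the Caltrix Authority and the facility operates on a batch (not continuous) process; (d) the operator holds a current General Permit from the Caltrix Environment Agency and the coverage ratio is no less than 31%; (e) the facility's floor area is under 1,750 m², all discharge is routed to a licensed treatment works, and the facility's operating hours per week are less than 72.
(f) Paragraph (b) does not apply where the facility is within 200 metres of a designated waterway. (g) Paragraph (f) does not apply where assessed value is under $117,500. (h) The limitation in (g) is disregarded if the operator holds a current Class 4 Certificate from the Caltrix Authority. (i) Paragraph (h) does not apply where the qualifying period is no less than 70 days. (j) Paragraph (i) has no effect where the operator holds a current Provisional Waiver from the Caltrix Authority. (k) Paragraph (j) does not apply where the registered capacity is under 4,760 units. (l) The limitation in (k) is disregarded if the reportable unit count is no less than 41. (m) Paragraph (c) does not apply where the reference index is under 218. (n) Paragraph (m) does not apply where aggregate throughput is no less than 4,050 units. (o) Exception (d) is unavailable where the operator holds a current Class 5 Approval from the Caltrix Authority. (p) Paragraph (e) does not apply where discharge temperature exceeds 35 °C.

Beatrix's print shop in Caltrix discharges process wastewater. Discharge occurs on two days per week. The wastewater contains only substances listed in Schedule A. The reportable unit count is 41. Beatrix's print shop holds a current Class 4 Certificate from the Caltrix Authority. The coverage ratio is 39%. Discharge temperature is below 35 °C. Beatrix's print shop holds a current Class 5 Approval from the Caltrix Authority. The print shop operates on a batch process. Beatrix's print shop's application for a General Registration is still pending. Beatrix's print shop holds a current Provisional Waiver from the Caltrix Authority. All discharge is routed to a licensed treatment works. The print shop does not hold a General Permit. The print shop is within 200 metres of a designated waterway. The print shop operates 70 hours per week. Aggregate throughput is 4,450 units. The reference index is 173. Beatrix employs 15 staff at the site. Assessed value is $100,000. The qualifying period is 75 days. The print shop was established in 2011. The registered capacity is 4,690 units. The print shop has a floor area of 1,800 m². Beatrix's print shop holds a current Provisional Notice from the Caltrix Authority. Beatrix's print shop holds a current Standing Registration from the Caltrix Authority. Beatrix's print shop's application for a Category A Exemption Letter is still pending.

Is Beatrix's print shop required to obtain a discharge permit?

Exception (a) requires that the operator holds a current General Registration from the Caltrix Authority; but the General Registration is not current, so (a) is unavailable.
All of (b)'s requirements are met (a current Standing Registration is held; a current Provisional Notice is held). But applying paragraphs (f)–(l): (f) applies — the print shop is within 200 m of a designated waterway. (g) is triggered (assessed value is $100,000, under the $117,500 limit), but yields to (h): (h) operates against (g): a current Class 4 Certificate is held. (i) operates (the qualifying period is 75 days, meeting the 70 days threshold), but is displaced by (j): (j) is triggered — a current Provisional Waiver is held. (k) would limit (j) — the registered capacity is 4,690 units, under the 4,760 units limit — but (l) sets (k) aside: (l) applies — the reportable unit count is 41, meeting the 41 threshold. Exception (b) does not apply.
Exception (c) fails — no current Category A Exemption Letter is held.
Exception (d) fails — no General Permit is held.
Exception (e) does not apply: the facility's floor area is 1,800 m², not under 1,750 m².
No exception displaces § 87.

Yes — Beatrix's print shop must obtain a discharge permit.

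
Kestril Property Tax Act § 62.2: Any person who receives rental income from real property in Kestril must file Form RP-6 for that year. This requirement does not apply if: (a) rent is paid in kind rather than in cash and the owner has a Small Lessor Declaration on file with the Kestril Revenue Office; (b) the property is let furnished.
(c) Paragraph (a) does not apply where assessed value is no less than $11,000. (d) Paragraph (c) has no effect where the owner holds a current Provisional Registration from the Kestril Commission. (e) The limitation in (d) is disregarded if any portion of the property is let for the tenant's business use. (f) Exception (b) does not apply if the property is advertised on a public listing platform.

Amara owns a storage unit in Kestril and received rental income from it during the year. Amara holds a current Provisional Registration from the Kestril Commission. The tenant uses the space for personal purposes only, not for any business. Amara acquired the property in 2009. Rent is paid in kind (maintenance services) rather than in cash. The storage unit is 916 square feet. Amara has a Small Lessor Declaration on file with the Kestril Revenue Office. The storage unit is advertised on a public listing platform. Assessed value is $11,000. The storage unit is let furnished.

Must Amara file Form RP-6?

No — exception (a) applies; Amara is not required to file Form RP-6.

All of (a)'s requirements are met (rent is paid in kind; a Small Lessor Declaration is on file). Considering the limiting provisions: (c) operates (assessed value is $11,000, meeting the $11,000 threshold), but yields to (d): (d) applies — a current Provisional Registration is held. (e), which would lift (d), does not operate here — the space is used for personal purposes only. (a) remains available.
All of (b)'s requirements are met (the property is let furnished). But: (f) is triggered — the property is publicly advertised. Exception (b) does not apply.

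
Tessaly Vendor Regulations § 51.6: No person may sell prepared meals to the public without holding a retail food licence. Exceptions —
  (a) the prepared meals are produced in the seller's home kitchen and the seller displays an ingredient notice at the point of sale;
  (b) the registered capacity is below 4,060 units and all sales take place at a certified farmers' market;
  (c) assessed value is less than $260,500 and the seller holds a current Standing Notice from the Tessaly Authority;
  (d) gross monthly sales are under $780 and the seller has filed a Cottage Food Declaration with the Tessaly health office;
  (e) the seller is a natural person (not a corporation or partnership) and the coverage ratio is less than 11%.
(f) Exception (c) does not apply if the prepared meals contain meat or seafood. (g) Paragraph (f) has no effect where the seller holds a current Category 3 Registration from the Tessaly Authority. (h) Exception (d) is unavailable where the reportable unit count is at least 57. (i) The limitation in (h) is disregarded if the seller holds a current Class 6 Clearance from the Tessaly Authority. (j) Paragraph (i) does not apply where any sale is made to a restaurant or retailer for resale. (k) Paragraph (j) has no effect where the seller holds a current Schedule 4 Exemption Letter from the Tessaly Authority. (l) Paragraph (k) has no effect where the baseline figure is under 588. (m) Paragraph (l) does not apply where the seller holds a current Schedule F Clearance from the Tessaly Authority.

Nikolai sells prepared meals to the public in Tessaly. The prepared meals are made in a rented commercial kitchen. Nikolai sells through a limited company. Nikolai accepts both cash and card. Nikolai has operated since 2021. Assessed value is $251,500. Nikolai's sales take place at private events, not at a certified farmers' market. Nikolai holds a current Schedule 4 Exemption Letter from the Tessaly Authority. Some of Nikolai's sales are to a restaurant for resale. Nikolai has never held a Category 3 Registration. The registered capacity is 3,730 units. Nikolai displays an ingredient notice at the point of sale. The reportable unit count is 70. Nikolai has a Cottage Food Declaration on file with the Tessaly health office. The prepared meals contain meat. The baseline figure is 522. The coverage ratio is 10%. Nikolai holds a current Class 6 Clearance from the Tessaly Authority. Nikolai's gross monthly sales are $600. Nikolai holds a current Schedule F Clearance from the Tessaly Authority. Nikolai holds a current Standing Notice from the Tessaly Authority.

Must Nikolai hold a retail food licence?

No — exception (d) applies; Nikolai is not required to hold a retail food licence.

Exception (a) does not apply: the prepared meals are made in a commercial kitchen, not a home kitchen.
Exception (b) does not apply: sales are at private events, not a certified farmers' market.
Exception (c)'s conditions are all satisfied: assessed value is $251,500, less than the $260,500 limit; a current Standing Notice is held. But applying paragraphs (f)–(g): (f) operates against (c): the prepared meals contain meat. (g), which would lift (f), is not engaged — the Category 3 Registration is not current. (c) is therefore removed.
All of (d)'s requirements are met (gross monthly sales are $600, under the $780 limit; a Cottage Food Declaration is on file). Under paragraphs (h)–(m): (h) would limit (d) — the reportable unit count is 70, meeting the 57 threshold — but (i) sets (h) aside: (i) operates against (h): a current Class 6 Clearance is held. (j) operates (some sales are to a restaurant for resale), but is displaced by (k): (k) is triggered — a current Schedule 4 Exemption Letter is held. (l) would limit (k) — the baseline figure is 522, under the 588 limit — but (m) sets (l) aside: (m) operates — a current Schedule F Clearance is held. Exception (d) stands.
Exception (e) requires that the seller is a natural person (not a corporation or partnership); but the seller operates through a limited company, so (e) is unavailable.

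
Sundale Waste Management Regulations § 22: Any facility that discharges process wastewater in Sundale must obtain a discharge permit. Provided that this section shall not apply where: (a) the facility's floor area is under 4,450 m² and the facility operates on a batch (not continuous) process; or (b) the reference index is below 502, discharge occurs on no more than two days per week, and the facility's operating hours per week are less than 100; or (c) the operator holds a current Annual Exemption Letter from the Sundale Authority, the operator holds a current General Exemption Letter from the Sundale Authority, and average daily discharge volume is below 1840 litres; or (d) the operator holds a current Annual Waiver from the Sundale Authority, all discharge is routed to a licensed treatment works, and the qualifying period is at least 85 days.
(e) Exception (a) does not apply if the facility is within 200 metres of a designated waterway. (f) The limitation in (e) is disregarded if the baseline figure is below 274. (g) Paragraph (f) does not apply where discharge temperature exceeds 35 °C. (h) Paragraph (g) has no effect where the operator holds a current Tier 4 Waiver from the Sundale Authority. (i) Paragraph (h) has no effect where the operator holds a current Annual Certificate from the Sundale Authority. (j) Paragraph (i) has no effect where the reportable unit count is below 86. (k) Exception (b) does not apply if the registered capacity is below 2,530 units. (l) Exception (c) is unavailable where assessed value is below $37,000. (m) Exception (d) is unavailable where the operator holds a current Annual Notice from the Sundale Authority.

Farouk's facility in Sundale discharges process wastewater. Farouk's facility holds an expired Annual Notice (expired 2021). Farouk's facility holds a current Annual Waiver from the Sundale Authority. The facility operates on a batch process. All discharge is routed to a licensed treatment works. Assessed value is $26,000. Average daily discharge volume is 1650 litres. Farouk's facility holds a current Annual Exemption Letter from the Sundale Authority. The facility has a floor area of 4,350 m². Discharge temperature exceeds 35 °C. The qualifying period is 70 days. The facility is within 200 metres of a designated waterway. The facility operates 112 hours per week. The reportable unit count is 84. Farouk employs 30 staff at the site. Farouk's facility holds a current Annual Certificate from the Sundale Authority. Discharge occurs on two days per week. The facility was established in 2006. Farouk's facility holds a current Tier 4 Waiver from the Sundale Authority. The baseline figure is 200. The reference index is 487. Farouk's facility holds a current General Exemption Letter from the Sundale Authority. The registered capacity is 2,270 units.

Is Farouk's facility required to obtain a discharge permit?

No — exception (a) applies; Farouk's facility is not required to obtain a discharge permit.

Exception (a) is satisfied on its face — the facility's floor area is 4,350 m², under the 4,450 m² limit; the facility operates on a batch process. As to paragraphs (e)–(j): (e) would limit (a) — the facility is within 200 m of a designated waterway — but (f) sets (e) aside: (f) is engaged — the baseline figure is 200, below the 274 limit. (g) applies (discharge temperature exceeds 35 °C), but is overridden by (h): (h) applies — a current Tier 4 Waiver is held. (i) would limit (h) — a current Annual Certificate is held — but (j) sets (i) aside: (j) is engaged — the reportable unit count is 84, below the 86 limit. So (a) applies.
Exception (b) requires that the facility's operating hours per week are less than 100; but the facility's operating hours per week are 112, not less than 100, so (b) is unavailable.
Exception (c): a current Annual Exemption Letter is held; a current General Exemption Letter is held; average daily discharge volume is 1650 litres, below the 1840 litres limit — every condition holds. Turning to paragraph (l): (l) operates against (c): assessed value is $26,000, below the $37,000 limit. So (c) is unavailable.
Exception (d) does not apply: the qualifying period is 70 days, short of 85 days.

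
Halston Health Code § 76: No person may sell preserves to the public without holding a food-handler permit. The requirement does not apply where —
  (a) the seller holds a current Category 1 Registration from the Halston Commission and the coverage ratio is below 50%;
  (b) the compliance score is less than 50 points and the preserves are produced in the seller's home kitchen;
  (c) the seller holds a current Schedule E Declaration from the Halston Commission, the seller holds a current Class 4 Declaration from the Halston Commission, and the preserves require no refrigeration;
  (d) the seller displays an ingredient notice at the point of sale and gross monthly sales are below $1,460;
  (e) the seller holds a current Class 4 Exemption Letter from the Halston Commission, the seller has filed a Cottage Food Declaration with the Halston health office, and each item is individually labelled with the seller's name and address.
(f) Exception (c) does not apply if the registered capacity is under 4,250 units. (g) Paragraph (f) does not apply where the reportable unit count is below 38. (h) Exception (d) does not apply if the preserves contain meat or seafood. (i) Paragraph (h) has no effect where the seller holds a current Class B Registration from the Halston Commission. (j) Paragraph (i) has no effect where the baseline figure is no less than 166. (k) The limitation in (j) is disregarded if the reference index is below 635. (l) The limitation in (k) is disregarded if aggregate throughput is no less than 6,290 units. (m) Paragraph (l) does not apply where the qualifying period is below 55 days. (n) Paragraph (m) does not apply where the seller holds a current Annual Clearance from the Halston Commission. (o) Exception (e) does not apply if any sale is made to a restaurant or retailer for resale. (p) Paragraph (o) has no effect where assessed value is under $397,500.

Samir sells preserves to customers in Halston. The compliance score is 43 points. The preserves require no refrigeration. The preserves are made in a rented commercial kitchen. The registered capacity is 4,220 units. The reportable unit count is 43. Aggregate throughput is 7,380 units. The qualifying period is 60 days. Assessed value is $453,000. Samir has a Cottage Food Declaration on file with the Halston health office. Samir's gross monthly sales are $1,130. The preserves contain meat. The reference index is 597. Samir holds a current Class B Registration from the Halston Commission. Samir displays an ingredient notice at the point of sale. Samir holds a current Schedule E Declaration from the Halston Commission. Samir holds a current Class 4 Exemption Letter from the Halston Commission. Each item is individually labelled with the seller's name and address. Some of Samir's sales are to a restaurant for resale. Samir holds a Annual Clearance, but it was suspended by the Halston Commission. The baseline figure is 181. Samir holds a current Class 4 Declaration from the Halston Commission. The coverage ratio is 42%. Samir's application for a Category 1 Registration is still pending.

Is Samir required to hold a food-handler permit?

Exception (a) requires that the seller holds a current Category 1 Registration from the Halston Commission; but no current Category 1 Registration is held, so (a) is unavailable.
Exception (b) fails — the preserves are made in a commercial kitchen, not a home kitchen.
Exception (c) is satisfied on its face — a current Schedule E Declaration is held; a current Class 4 Declaration is held; the preserves are shelf-stable. But applying paragraphs (f)–(g): (f) operates — the registered capacity is 4,220 units, under the 4,250 units limit. (g), which would lift (f), is not engaged — the reportable unit count is 43, not below 38. (c) is therefore removed.
Exception (d)'s conditions are all satisfied: an ingredient notice is displayed; gross monthly sales are $1,130, below the $1,460 limit. Turning to paragraphs (h)–(n): (h) operates against (d): the preserves contain meat. (i) would limit (h) — a current Class B Registration is held — but (j) sets (i) aside: (j) operates against (i): the baseline figure is 181, meeting the 166 threshold. (k) would limit (j) — the reference index is 597, below the 635 limit — but (l) sets (k) aside: (l) operates — aggregate throughput is 7,380 units, meeting the 6,290 units threshold. (m), which would lift (l), is not engaged — the qualifying period is 60 days, not below 55 days. (d) is therefore removed.
Exception (e): a current Class 4 Exemption Letter is held; a Cottage Food Declaration is on file; items are individually labelled — every condition holds. But applying paragraphs (o)–(p): (o) operates against (e): some sales are to a restaurant for resale. (p) is not engaged (assessed value is $453,000, not under $397,500), so (o) stands. (e) is therefore removed.
No exception is made out. Samir falls within the general rule.

Yes — Samir must hold a food-handler permit.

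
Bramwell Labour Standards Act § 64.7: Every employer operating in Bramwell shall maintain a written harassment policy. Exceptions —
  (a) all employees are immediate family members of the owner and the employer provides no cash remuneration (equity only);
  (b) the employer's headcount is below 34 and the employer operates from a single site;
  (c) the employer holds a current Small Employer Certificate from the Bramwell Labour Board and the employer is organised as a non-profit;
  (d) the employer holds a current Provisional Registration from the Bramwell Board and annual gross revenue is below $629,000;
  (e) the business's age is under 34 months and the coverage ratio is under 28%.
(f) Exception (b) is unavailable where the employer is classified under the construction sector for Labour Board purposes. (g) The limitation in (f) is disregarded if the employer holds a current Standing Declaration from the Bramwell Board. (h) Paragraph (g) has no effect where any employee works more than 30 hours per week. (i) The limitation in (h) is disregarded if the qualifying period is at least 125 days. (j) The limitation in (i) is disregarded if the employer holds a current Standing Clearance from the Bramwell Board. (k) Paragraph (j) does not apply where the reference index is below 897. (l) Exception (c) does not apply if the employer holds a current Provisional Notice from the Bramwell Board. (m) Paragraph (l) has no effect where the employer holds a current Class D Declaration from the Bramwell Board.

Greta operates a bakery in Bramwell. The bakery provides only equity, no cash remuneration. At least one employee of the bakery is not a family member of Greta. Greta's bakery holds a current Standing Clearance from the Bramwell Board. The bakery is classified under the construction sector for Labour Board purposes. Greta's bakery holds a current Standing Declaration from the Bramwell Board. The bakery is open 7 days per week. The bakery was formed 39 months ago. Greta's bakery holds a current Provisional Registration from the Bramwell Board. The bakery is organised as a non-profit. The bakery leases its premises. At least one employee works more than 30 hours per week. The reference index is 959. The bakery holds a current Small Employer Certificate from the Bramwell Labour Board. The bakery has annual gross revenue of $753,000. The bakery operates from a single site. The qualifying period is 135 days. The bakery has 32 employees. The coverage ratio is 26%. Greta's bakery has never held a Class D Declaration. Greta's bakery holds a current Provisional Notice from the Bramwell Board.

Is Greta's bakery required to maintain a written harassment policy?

Exception (a) requires that all employees are immediate family members of the owner; but at least one employee is not a family member, so (a) is unavailable.
All of (b)'s requirements are met (the employer's headcount is 32, below the 34 limit; the employer operates from a single site). Turning to paragraphs (f)–(k): (f) operates against (b): the bakery is classified under the construction sector. (g) operates (a current Standing Declaration is held), but is itself disapplied by (h): (h) is triggered — at least one employee exceeds 30 hours/week. (i) applies (the qualifying period is 135 days, meeting the 125 days threshold), but is set aside by (j): (j) is engaged — a current Standing Clearance is held. (k) does not operate here (the reference index is 959, not below 897), so (j) stands. Exception (b) does not apply.
Exception (c): a current Small Employer Certificate is held; the employer is a non-profit — every condition holds. However, paragraphs (l)–(m) must be considered: (l) operates against (c): a current Provisional Notice is held. (m) does not operate here (the Class D Declaration is not current), so (l) stands. (c) is therefore removed.
Exception (d) does not apply: annual gross revenue is $753,000, not below $629,000.
Exception (e) does not apply: the business's age is 39 months, not under 34 months.
None of the exceptions is available; § 64.7 applies in full.

Yes — Greta's bakery must maintain a written harassment policy.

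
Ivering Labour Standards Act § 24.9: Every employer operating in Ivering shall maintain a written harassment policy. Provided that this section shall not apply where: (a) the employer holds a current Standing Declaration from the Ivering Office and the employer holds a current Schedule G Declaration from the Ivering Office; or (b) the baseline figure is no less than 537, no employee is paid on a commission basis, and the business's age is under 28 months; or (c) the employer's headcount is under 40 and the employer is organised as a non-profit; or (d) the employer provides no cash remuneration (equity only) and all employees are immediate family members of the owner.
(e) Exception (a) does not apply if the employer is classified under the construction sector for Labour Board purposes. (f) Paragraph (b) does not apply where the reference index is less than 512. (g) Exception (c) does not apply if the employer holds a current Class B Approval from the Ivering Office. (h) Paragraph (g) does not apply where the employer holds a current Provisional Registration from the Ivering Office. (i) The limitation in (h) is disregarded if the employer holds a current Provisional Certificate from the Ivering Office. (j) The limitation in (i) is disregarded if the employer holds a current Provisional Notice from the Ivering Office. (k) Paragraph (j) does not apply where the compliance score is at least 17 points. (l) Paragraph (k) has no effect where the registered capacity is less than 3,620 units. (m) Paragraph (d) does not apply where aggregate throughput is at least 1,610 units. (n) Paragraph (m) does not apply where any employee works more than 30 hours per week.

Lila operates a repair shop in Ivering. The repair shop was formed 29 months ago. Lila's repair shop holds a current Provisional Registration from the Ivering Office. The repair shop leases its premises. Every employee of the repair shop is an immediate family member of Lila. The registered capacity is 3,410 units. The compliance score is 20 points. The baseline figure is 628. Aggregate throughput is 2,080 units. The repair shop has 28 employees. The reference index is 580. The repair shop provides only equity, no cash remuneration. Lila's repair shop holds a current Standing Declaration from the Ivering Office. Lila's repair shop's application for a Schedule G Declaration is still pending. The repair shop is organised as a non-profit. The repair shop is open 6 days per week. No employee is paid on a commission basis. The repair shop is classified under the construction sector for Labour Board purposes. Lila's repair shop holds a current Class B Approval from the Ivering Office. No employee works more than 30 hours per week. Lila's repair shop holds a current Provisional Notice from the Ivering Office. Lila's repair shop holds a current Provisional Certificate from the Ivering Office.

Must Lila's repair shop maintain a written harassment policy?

No — exception (c) applies; Lila's repair shop is not required to maintain a written harassment policy.

Exception (a) requires that the employer holds a current Schedule G Declaration from the Ivering Office; but there is no Schedule G Declaration in force, so (a) is unavailable.
Exception (b) fails — the business's age is 29 months, not under 28 months.
All of (c)'s requirements are met (the employer's headcount is 28, under the 40 limit; the employer is a non-profit). As to paragraphs (g)–(l): (g) operates (a current Class B Approval is held), but is set aside by (h): (h) applies — a current Provisional Registration is held. (i) would limit (h) — a current Provisional Certificate is held — but (j) sets (i) aside: (j) operates — a current Provisional Notice is held. (k) would limit (j) — the compliance score is 20 points, meeting the 17 points threshold — but (l) sets (k) aside: (l) is triggered — the registered capacity is 3,410 units, less than the 3,620 units limit. (c) remains available.
All of (d)'s requirements are met (remuneration is equity-only; every employee is an immediate family member). Turning to paragraphs (m)–(n): (m) operates — aggregate throughput is 2,080 units, meeting the 1,610 units threshold. (n), which would lift (m), is not triggered — no employee exceeds 30 hours/week. So (d) is unavailable.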